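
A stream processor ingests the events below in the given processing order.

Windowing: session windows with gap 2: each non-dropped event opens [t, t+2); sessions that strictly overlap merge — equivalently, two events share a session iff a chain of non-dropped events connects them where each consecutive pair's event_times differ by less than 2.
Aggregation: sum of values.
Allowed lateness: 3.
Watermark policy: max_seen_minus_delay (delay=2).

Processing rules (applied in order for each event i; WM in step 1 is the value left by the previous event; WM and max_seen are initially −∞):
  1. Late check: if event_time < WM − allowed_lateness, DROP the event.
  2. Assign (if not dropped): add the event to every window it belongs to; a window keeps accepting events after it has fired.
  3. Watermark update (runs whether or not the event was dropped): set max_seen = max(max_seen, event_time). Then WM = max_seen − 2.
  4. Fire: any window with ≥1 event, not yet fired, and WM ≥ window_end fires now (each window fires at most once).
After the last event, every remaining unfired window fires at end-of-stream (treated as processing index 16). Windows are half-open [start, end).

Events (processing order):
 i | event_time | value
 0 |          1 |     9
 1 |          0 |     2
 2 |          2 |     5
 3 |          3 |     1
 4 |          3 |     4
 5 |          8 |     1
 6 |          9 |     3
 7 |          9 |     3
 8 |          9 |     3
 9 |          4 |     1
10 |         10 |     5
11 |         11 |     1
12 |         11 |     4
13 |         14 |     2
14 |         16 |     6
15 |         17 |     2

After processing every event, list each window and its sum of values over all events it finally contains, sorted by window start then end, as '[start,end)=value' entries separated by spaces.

[0,6)=22 [8,13)=20 [14,16)=2 [16,19)=8

i=0 t=1 v=9: → [1,3); WM=-1
i=1 t=0 v=2: → [0,3); WM=-1
i=2 t=2 v=5: → [0,4); WM=0
i=3 t=3 v=1: → [0,5); WM=1
i=4 t=3 v=4: → [0,5); WM=1
i=5 t=8 v=1: → [8,10); WM=6
i=6 t=9 v=3: → [8,11); WM=7
i=7 t=9 v=3: → [8,11); WM=7
i=8 t=9 v=3: → [8,11); WM=7
i=9 t=4 v=1: → [0,6); WM=7
i=10 t=10 v=5: → [8,12); WM=8
i=11 t=11 v=1: → [8,13); WM=9
i=12 t=11 v=4: → [8,13); WM=9
i=13 t=14 v=2: → [14,16); WM=12
i=14 t=16 v=6: → [16,18); WM=14
i=15 t=17 v=2: → [16,19); WM=15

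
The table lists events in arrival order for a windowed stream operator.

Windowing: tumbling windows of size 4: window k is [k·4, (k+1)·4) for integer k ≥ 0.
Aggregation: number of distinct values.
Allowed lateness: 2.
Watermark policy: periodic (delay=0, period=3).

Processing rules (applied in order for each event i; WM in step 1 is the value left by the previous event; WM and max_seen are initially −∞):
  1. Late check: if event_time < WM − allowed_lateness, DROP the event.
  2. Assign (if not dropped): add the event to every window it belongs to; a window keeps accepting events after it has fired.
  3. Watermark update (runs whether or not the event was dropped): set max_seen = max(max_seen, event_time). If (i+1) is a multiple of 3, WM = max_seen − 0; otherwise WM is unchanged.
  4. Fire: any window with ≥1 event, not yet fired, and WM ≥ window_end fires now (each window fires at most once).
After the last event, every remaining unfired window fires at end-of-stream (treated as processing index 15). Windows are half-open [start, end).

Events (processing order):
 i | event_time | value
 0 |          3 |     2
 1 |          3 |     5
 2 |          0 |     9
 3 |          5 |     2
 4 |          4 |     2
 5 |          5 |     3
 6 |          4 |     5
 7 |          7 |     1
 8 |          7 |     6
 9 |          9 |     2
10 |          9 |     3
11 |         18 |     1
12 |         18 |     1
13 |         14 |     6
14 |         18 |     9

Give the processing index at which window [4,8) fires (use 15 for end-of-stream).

i=0 t=3 v=2: → [0,4); WM=−∞
i=1 t=3 v=5: → [0,4); WM=−∞
i=2 t=0 v=9: → [0,4); WM=3
i=3 t=5 v=2: → [4,8); WM=3
i=4 t=4 v=2: → [4,8); WM=3
i=5 t=5 v=3: → [4,8); WM=5; [0,4) fires=3
i=6 t=4 v=5: → [4,8); WM=5
i=7 t=7 v=1: → [4,8); WM=5
i=8 t=7 v=6: → [4,8); WM=7
i=9 t=9 v=2: → [8,12); WM=7
i=10 t=9 v=3: → [8,12); WM=7
i=11 t=18 v=1: → [16,20); WM=18; [4,8) fires=5 [8,12) fires=2
i=12 t=18 v=1: → [16,20); WM=18
i=13 t=14 v=6: DROP (t<18-2); WM=18
i=14 t=18 v=9: → [16,20); WM=18

11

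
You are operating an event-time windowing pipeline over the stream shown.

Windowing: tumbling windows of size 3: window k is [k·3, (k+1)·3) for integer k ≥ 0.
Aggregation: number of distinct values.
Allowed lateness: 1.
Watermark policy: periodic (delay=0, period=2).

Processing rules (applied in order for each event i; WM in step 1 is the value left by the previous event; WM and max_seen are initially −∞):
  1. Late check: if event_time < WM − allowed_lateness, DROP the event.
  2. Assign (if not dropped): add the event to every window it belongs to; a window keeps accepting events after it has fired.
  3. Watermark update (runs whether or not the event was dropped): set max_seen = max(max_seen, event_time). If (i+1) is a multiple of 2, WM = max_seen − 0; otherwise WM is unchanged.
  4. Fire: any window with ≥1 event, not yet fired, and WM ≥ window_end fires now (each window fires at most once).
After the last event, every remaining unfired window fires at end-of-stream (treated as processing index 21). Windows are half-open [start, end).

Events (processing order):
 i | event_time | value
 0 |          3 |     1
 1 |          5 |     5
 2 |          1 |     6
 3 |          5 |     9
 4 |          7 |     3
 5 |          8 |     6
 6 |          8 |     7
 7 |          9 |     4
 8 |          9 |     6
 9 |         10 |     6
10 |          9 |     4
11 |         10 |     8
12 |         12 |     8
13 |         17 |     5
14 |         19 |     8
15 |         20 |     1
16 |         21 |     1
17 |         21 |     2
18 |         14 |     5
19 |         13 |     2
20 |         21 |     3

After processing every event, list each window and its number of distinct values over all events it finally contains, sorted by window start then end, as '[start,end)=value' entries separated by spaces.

[3,6)=3 [6,9)=3 [9,12)=3 [12,15)=1 [15,18)=1 [18,21)=2 [21,24)=3

i=0 t=3 v=1: → [3,6); WM=−∞
i=1 t=5 v=5: → [3,6); WM=5
i=2 t=1 v=6: DROP (t<5-1); WM=5
i=3 t=5 v=9: → [3,6); WM=5
i=4 t=7 v=3: → [6,9); WM=5
i=5 t=8 v=6: → [6,9); WM=8; [3,6) fires=3
i=6 t=8 v=7: → [6,9); WM=8
i=7 t=9 v=4: → [9,12); WM=9; [6,9) fires=3
i=8 t=9 v=6: → [9,12); WM=9
i=9 t=10 v=6: → [9,12); WM=10
i=10 t=9 v=4: → [9,12); WM=10
i=11 t=10 v=8: → [9,12); WM=10
i=12 t=12 v=8: → [12,15); WM=10
i=13 t=17 v=5: → [15,18); WM=17; [9,12) fires=3 [12,15) fires=1
i=14 t=19 v=8: → [18,21); WM=17
i=15 t=20 v=1: → [18,21); WM=20; [15,18) fires=1
i=16 t=21 v=1: → [21,24); WM=20
i=17 t=21 v=2: → [21,24); WM=21; [18,21) fires=2
i=18 t=14 v=5: DROP (t<21-1); WM=21
i=19 t=13 v=2: DROP (t<21-1); WM=21
i=20 t=21 v=3: → [21,24); WM=21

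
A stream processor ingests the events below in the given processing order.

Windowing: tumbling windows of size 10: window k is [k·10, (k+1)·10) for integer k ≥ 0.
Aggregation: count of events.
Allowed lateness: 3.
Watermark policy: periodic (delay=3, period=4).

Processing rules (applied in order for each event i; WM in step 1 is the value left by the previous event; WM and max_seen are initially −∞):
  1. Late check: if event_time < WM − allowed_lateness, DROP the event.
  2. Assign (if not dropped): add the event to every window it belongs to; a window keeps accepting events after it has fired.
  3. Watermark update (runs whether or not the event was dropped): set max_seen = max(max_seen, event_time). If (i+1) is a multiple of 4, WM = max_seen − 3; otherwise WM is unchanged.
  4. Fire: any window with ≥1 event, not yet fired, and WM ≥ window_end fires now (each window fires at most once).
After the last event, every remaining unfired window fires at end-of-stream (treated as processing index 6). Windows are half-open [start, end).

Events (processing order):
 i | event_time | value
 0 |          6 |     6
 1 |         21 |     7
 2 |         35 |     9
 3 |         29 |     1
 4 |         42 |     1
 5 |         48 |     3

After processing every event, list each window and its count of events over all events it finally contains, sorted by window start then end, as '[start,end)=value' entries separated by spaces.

[0,10)=1 [20,30)=2 [30,40)=1 [40,50)=2

i=0 t=6 v=6: → [0,10); WM=−∞
i=1 t=21 v=7: → [20,30); WM=−∞
i=2 t=35 v=9: → [30,40); WM=−∞
i=3 t=29 v=1: → [20,30); WM=32; [0,10) fires=1 [20,30) fires=2
i=4 t=42 v=1: → [40,50); WM=32
i=5 t=48 v=3: → [40,50); WM=32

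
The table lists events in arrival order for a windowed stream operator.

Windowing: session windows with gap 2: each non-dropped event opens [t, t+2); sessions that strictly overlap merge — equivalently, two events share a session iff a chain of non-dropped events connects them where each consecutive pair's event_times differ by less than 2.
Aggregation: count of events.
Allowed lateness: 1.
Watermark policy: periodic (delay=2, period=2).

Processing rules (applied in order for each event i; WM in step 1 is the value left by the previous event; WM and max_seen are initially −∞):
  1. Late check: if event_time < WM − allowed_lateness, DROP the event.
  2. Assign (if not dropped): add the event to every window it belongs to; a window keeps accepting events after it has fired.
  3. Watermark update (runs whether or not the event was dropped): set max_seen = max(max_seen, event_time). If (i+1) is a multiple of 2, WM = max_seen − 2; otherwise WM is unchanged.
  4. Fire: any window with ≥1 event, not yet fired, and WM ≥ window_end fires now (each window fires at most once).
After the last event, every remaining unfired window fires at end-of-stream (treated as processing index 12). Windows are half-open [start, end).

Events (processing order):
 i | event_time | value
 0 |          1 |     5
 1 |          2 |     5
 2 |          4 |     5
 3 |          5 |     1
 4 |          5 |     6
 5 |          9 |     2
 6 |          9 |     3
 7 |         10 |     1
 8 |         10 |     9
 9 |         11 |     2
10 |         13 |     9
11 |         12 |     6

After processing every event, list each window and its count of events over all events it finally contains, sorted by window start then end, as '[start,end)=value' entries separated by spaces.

i=0 t=1 v=5: → [1,3); WM=−∞
i=1 t=2 v=5: → [1,4); WM=0
i=2 t=4 v=5: → [4,6); WM=0
i=3 t=5 v=1: → [4,7); WM=3
i=4 t=5 v=6: → [4,7); WM=3
i=5 t=9 v=2: → [9,11); WM=7
i=6 t=9 v=3: → [9,11); WM=7
i=7 t=10 v=1: → [9,12); WM=8
i=8 t=10 v=9: → [9,12); WM=8
i=9 t=11 v=2: → [9,13); WM=9
i=10 t=13 v=9: → [13,15); WM=9
i=11 t=12 v=6: → [9,15); WM=11

[1,4)=2 [4,7)=3 [9,15)=7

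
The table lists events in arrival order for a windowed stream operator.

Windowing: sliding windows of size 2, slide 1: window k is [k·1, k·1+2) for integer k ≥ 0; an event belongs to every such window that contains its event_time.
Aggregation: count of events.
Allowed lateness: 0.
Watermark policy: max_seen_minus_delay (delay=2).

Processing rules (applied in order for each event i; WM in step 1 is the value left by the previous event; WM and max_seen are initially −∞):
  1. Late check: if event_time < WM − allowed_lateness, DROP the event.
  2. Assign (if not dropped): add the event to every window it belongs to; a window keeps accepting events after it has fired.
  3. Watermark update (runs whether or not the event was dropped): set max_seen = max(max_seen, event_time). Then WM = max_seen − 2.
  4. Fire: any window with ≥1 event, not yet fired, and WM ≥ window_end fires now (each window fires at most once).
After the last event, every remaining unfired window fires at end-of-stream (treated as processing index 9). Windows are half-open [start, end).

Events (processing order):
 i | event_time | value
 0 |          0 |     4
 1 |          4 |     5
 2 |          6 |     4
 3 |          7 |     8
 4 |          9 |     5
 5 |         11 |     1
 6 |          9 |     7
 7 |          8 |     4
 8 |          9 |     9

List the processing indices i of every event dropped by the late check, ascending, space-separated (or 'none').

i=0 t=0 v=4: → [0,2); WM=-2
i=1 t=4 v=5: → [4,6),[3,5); WM=2; [0,2) fires=1
i=2 t=6 v=4: → [6,8),[5,7); WM=4
i=3 t=7 v=8: → [7,9),[6,8); WM=5; [3,5) fires=1
i=4 t=9 v=5: → [9,11),[8,10); WM=7; [4,6) fires=1 [5,7) fires=1
i=5 t=11 v=1: → [11,13),[10,12); WM=9; [6,8) fires=2 [7,9) fires=1
i=6 t=9 v=7: → [9,11),[8,10); WM=9
i=7 t=8 v=4: DROP (t<9-0); WM=9
i=8 t=9 v=9: → [9,11),[8,10); WM=9

7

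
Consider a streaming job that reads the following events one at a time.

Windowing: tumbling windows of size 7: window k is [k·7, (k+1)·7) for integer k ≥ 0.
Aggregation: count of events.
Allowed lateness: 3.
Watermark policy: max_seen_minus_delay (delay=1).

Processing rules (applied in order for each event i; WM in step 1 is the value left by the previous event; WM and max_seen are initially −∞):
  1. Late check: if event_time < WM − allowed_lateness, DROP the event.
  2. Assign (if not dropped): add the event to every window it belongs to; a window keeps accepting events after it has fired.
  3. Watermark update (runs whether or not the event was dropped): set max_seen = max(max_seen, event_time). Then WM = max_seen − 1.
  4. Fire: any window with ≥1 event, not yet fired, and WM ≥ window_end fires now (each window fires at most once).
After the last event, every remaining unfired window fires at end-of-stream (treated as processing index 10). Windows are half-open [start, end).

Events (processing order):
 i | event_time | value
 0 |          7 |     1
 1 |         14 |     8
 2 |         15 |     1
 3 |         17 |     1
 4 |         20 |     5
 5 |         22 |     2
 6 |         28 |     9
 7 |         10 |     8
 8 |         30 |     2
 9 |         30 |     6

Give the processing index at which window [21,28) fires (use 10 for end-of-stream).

i=0 t=7 v=1: → [7,14); WM=6
i=1 t=14 v=8: → [14,21); WM=13
i=2 t=15 v=1: → [14,21); WM=14; [7,14) fires=1
i=3 t=17 v=1: → [14,21); WM=16
i=4 t=20 v=5: → [14,21); WM=19
i=5 t=22 v=2: → [21,28); WM=21; [14,21) fires=4
i=6 t=28 v=9: → [28,35); WM=27
i=7 t=10 v=8: DROP (t<27-3); WM=27
i=8 t=30 v=2: → [28,35); WM=29; [21,28) fires=1
i=9 t=30 v=6: → [28,35); WM=29

8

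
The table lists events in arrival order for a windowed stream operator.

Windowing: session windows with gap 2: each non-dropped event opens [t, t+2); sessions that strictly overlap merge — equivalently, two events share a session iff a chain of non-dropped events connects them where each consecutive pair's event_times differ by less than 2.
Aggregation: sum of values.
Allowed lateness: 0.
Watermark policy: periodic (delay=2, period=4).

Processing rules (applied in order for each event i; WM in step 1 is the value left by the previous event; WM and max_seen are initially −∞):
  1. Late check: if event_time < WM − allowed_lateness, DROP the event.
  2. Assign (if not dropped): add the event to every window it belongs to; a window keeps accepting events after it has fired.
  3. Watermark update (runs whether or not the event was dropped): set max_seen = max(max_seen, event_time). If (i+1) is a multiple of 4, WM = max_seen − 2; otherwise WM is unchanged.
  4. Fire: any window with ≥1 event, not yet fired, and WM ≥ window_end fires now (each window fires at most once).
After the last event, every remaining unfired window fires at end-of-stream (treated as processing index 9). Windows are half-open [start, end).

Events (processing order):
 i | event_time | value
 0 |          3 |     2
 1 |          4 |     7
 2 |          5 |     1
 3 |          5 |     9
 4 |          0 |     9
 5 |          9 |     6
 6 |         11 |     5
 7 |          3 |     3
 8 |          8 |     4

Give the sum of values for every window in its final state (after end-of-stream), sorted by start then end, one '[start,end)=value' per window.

[3,7)=22 [9,11)=6 [11,13)=5

i=0 t=3 v=2: → [3,5); WM=−∞
i=1 t=4 v=7: → [3,6); WM=−∞
i=2 t=5 v=1: → [3,7); WM=−∞
i=3 t=5 v=9: → [3,7); WM=3
i=4 t=0 v=9: DROP (t<3-0); WM=3
i=5 t=9 v=6: → [9,11); WM=3
i=6 t=11 v=5: → [11,13); WM=3
i=7 t=3 v=3: → [3,7); WM=9
i=8 t=8 v=4: DROP (t<9-0); WM=9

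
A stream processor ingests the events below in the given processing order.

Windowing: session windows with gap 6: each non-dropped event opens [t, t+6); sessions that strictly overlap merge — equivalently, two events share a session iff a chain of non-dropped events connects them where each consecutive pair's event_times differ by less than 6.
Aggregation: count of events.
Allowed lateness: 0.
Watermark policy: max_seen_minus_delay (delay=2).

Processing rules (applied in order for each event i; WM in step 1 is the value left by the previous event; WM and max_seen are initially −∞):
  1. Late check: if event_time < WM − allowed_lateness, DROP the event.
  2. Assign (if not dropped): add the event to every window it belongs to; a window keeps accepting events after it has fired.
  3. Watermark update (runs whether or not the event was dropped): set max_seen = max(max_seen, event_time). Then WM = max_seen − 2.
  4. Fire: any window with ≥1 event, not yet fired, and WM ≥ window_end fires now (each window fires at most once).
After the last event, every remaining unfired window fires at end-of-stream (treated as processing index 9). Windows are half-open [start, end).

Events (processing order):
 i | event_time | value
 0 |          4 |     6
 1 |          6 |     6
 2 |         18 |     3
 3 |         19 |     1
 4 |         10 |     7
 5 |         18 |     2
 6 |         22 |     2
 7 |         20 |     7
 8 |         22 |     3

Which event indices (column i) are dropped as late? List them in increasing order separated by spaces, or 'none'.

4

i=0 t=4 v=6: → [4,10); WM=2
i=1 t=6 v=6: → [4,12); WM=4
i=2 t=18 v=3: → [18,24); WM=16
i=3 t=19 v=1: → [18,25); WM=17
i=4 t=10 v=7: DROP (t<17-0); WM=17
i=5 t=18 v=2: → [18,25); WM=17
i=6 t=22 v=2: → [18,28); WM=20
i=7 t=20 v=7: → [18,28); WM=20
i=8 t=22 v=3: → [18,28); WM=20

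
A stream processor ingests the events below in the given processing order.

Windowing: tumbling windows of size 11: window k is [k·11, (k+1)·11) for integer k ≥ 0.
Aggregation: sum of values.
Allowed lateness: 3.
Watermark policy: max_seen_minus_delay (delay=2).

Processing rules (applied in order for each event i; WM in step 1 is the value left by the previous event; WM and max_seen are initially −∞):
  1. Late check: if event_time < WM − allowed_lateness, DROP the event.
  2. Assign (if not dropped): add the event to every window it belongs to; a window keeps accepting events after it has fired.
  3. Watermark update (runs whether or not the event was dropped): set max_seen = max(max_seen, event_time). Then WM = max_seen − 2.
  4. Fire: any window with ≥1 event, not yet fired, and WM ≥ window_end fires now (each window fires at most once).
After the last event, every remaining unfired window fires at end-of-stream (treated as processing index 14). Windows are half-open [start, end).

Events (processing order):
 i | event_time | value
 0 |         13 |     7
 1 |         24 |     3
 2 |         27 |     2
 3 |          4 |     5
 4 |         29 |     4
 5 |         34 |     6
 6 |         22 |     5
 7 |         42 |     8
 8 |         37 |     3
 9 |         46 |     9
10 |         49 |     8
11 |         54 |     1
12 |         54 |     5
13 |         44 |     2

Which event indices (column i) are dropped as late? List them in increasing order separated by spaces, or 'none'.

3 6 13

i=0 t=13 v=7: → [11,22); WM=11
i=1 t=24 v=3: → [22,33); WM=22; [11,22) fires=7
i=2 t=27 v=2: → [22,33); WM=25
i=3 t=4 v=5: DROP (t<25-3); WM=25
i=4 t=29 v=4: → [22,33); WM=27
i=5 t=34 v=6: → [33,44); WM=32
i=6 t=22 v=5: DROP (t<32-3); WM=32
i=7 t=42 v=8: → [33,44); WM=40; [22,33) fires=9
i=8 t=37 v=3: → [33,44); WM=40
i=9 t=46 v=9: → [44,55); WM=44; [33,44) fires=17
i=10 t=49 v=8: → [44,55); WM=47
i=11 t=54 v=1: → [44,55); WM=52
i=12 t=54 v=5: → [44,55); WM=52
i=13 t=44 v=2: DROP (t<52-3); WM=52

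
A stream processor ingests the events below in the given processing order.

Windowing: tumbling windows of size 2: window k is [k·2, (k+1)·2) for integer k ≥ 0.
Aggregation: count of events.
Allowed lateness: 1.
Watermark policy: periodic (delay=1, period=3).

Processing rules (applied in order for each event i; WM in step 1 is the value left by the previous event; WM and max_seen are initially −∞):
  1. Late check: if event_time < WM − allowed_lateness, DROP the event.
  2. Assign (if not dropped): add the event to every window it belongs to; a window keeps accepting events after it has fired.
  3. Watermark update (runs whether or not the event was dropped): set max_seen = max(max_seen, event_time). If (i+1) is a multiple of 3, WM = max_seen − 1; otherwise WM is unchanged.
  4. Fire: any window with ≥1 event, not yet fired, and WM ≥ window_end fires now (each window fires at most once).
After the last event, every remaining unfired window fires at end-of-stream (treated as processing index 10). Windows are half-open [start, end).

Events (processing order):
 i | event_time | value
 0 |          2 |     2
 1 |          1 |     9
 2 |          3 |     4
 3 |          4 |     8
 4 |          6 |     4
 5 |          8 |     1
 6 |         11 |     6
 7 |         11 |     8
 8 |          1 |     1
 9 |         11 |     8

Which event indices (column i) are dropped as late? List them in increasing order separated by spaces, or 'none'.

i=0 t=2 v=2: → [2,4); WM=−∞
i=1 t=1 v=9: → [0,2); WM=−∞
i=2 t=3 v=4: → [2,4); WM=2; [0,2) fires=1
i=3 t=4 v=8: → [4,6); WM=2
i=4 t=6 v=4: → [6,8); WM=2
i=5 t=8 v=1: → [8,10); WM=7; [2,4) fires=2 [4,6) fires=1
i=6 t=11 v=6: → [10,12); WM=7
i=7 t=11 v=8: → [10,12); WM=7
i=8 t=1 v=1: DROP (t<7-1); WM=10; [6,8) fires=1 [8,10) fires=1
i=9 t=11 v=8: → [10,12); WM=10

8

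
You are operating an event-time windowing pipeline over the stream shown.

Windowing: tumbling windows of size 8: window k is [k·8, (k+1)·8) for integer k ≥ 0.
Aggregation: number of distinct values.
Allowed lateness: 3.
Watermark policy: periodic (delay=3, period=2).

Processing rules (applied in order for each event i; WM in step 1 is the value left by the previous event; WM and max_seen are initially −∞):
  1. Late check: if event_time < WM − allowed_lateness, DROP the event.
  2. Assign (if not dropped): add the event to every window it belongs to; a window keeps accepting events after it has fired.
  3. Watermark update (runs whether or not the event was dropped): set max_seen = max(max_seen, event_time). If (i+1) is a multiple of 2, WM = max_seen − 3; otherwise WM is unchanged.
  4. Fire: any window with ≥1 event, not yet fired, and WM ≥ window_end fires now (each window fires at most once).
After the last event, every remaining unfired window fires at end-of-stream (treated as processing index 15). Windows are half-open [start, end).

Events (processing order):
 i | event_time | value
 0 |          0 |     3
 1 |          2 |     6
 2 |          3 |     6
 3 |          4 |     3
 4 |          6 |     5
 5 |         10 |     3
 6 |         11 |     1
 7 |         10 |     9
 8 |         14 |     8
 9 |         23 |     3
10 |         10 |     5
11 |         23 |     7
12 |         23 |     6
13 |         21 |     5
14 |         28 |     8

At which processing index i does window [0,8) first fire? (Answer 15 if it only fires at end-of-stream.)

7

i=0 t=0 v=3: → [0,8); WM=−∞
i=1 t=2 v=6: → [0,8); WM=-1
i=2 t=3 v=6: → [0,8); WM=-1
i=3 t=4 v=3: → [0,8); WM=1
i=4 t=6 v=5: → [0,8); WM=1
i=5 t=10 v=3: → [8,16); WM=7
i=6 t=11 v=1: → [8,16); WM=7
i=7 t=10 v=9: → [8,16); WM=8; [0,8) fires=3
i=8 t=14 v=8: → [8,16); WM=8
i=9 t=23 v=3: → [16,24); WM=20; [8,16) fires=4
i=10 t=10 v=5: DROP (t<20-3); WM=20
i=11 t=23 v=7: → [16,24); WM=20
i=12 t=23 v=6: → [16,24); WM=20
i=13 t=21 v=5: → [16,24); WM=20
i=14 t=28 v=8: → [24,32); WM=20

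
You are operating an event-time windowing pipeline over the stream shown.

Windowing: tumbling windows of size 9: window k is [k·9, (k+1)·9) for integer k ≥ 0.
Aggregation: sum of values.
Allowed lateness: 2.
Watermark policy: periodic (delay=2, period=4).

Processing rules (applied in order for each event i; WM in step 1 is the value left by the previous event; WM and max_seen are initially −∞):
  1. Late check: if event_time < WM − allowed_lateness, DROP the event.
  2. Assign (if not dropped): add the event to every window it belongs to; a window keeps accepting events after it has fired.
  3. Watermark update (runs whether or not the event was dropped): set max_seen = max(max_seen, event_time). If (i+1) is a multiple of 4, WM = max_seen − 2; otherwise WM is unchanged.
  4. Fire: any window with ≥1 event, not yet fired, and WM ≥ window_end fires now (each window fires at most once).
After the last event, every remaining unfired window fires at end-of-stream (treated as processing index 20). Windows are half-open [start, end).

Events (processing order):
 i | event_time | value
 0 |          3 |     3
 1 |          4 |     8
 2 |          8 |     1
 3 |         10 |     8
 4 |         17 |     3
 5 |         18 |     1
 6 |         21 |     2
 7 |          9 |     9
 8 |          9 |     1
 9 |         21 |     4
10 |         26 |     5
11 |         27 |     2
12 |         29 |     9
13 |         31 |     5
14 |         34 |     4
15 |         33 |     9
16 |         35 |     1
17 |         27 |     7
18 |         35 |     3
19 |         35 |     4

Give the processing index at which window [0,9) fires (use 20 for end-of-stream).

7

i=0 t=3 v=3: → [0,9); WM=−∞
i=1 t=4 v=8: → [0,9); WM=−∞
i=2 t=8 v=1: → [0,9); WM=−∞
i=3 t=10 v=8: → [9,18); WM=8
i=4 t=17 v=3: → [9,18); WM=8
i=5 t=18 v=1: → [18,27); WM=8
i=6 t=21 v=2: → [18,27); WM=8
i=7 t=9 v=9: → [9,18); WM=19; [0,9) fires=12 [9,18) fires=20
i=8 t=9 v=1: DROP (t<19-2); WM=19
i=9 t=21 v=4: → [18,27); WM=19
i=10 t=26 v=5: → [18,27); WM=19
i=11 t=27 v=2: → [27,36); WM=25
i=12 t=29 v=9: → [27,36); WM=25
i=13 t=31 v=5: → [27,36); WM=25
i=14 t=34 v=4: → [27,36); WM=25
i=15 t=33 v=9: → [27,36); WM=32; [18,27) fires=12
i=16 t=35 v=1: → [27,36); WM=32
i=17 t=27 v=7: DROP (t<32-2); WM=32
i=18 t=35 v=3: → [27,36); WM=32
i=19 t=35 v=4: → [27,36); WM=33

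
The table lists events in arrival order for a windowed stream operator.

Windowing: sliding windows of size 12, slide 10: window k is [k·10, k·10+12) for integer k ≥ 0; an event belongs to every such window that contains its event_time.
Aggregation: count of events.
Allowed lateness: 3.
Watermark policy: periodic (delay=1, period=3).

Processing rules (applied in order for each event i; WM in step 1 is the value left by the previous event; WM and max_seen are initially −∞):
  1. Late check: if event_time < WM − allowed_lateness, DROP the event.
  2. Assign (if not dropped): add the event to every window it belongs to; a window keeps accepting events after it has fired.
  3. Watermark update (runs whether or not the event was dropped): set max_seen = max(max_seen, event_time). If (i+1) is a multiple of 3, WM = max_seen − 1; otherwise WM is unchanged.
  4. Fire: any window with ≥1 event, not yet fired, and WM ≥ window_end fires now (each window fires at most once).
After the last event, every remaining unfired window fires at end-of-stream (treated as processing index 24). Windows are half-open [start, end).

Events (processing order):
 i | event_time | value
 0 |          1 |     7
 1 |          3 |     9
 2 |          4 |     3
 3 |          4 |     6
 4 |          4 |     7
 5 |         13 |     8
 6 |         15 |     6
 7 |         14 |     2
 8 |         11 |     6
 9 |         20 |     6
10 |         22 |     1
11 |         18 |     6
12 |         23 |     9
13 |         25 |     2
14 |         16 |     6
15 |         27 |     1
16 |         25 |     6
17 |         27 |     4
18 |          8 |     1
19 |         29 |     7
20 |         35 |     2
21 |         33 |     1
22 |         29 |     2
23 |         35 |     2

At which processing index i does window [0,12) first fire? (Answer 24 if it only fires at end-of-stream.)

5

i=0 t=1 v=7: → [0,12); WM=−∞
i=1 t=3 v=9: → [0,12); WM=−∞
i=2 t=4 v=3: → [0,12); WM=3
i=3 t=4 v=6: → [0,12); WM=3
i=4 t=4 v=7: → [0,12); WM=3
i=5 t=13 v=8: → [10,22); WM=12; [0,12) fires=5
i=6 t=15 v=6: → [10,22); WM=12
i=7 t=14 v=2: → [10,22); WM=12
i=8 t=11 v=6: → [10,22),[0,12); WM=14
i=9 t=20 v=6: → [20,32),[10,22); WM=14
i=10 t=22 v=1: → [20,32); WM=14
i=11 t=18 v=6: → [10,22); WM=21
i=12 t=23 v=9: → [20,32); WM=21
i=13 t=25 v=2: → [20,32); WM=21
i=14 t=16 v=6: DROP (t<21-3); WM=24; [10,22) fires=6
i=15 t=27 v=1: → [20,32); WM=24
i=16 t=25 v=6: → [20,32); WM=24
i=17 t=27 v=4: → [20,32); WM=26
i=18 t=8 v=1: DROP (t<26-3); WM=26
i=19 t=29 v=7: → [20,32); WM=26
i=20 t=35 v=2: → [30,42); WM=34; [20,32) fires=8
i=21 t=33 v=1: → [30,42); WM=34
i=22 t=29 v=2: DROP (t<34-3); WM=34
i=23 t=35 v=2: → [30,42); WM=34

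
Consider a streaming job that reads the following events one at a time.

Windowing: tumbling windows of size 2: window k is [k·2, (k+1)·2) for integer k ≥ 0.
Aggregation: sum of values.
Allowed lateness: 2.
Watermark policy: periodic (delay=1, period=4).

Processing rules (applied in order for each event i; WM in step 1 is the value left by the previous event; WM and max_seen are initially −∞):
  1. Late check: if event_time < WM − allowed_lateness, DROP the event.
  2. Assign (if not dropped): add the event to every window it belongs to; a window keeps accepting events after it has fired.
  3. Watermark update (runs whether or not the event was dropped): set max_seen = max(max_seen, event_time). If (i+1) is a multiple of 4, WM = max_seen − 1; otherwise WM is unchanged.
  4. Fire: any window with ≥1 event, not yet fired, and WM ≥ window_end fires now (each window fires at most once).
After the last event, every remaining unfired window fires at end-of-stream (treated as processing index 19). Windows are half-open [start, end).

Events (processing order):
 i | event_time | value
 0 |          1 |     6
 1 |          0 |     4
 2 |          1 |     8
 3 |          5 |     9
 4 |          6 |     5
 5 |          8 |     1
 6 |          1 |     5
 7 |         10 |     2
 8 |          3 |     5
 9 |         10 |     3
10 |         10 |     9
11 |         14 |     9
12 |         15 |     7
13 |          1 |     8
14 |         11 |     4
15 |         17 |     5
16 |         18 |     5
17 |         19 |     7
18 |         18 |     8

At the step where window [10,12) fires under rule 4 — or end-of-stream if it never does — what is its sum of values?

i=0 t=1 v=6: → [0,2); WM=−∞
i=1 t=0 v=4: → [0,2); WM=−∞
i=2 t=1 v=8: → [0,2); WM=−∞
i=3 t=5 v=9: → [4,6); WM=4; [0,2) fires=18
i=4 t=6 v=5: → [6,8); WM=4
i=5 t=8 v=1: → [8,10); WM=4
i=6 t=1 v=5: DROP (t<4-2); WM=4
i=7 t=10 v=2: → [10,12); WM=9; [4,6) fires=9 [6,8) fires=5
i=8 t=3 v=5: DROP (t<9-2); WM=9
i=9 t=10 v=3: → [10,12); WM=9
i=10 t=10 v=9: → [10,12); WM=9
i=11 t=14 v=9: → [14,16); WM=13; [8,10) fires=1 [10,12) fires=14
i=12 t=15 v=7: → [14,16); WM=13
i=13 t=1 v=8: DROP (t<13-2); WM=13
i=14 t=11 v=4: → [10,12); WM=13
i=15 t=17 v=5: → [16,18); WM=16; [14,16) fires=16
i=16 t=18 v=5: → [18,20); WM=16
i=17 t=19 v=7: → [18,20); WM=16
i=18 t=18 v=8: → [18,20); WM=16

14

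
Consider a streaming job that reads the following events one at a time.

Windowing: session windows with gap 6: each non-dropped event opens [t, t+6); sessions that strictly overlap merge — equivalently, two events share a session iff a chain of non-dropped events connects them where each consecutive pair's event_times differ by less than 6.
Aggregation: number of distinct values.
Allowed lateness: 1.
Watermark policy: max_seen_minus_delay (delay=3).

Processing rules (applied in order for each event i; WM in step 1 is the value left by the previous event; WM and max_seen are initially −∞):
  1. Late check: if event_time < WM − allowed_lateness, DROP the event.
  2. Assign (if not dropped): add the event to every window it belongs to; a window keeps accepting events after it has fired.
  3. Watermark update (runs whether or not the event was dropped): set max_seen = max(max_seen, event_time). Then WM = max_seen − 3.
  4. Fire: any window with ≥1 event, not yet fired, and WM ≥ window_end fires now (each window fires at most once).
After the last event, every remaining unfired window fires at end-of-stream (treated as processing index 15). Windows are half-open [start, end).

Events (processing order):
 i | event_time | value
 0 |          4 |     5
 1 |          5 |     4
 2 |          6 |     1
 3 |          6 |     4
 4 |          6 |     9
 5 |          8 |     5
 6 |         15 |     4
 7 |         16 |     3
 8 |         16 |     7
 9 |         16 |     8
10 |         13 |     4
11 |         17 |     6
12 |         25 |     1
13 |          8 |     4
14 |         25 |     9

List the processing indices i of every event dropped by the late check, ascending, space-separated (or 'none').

i=0 t=4 v=5: → [4,10); WM=1
i=1 t=5 v=4: → [4,11); WM=2
i=2 t=6 v=1: → [4,12); WM=3
i=3 t=6 v=4: → [4,12); WM=3
i=4 t=6 v=9: → [4,12); WM=3
i=5 t=8 v=5: → [4,14); WM=5
i=6 t=15 v=4: → [15,21); WM=12
i=7 t=16 v=3: → [15,22); WM=13
i=8 t=16 v=7: → [15,22); WM=13
i=9 t=16 v=8: → [15,22); WM=13
i=10 t=13 v=4: → [4,22); WM=13
i=11 t=17 v=6: → [4,23); WM=14
i=12 t=25 v=1: → [25,31); WM=22
i=13 t=8 v=4: DROP (t<22-1); WM=22
i=14 t=25 v=9: → [25,31); WM=22

13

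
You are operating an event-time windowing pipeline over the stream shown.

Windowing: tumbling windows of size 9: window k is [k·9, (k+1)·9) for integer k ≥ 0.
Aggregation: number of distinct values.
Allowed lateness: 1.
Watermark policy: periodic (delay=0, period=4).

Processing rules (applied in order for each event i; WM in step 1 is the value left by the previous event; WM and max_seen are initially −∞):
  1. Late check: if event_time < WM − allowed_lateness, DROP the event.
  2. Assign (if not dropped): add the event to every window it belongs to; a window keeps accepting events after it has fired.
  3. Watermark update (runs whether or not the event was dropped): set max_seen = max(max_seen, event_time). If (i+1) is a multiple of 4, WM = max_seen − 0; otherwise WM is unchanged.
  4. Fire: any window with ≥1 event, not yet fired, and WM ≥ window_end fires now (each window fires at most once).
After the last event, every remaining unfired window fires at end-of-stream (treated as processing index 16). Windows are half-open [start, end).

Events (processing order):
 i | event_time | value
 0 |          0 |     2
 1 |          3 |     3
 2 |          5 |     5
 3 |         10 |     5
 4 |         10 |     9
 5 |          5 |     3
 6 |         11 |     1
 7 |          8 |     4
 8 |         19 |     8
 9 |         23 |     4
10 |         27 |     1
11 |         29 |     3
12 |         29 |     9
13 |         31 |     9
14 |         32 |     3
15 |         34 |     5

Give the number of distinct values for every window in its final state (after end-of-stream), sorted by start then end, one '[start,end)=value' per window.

[0,9)=3 [9,18)=3 [18,27)=2 [27,36)=4

i=0 t=0 v=2: → [0,9); WM=−∞
i=1 t=3 v=3: → [0,9); WM=−∞
i=2 t=5 v=5: → [0,9); WM=−∞
i=3 t=10 v=5: → [9,18); WM=10; [0,9) fires=3
i=4 t=10 v=9: → [9,18); WM=10
i=5 t=5 v=3: DROP (t<10-1); WM=10
i=6 t=11 v=1: → [9,18); WM=10
i=7 t=8 v=4: DROP (t<10-1); WM=11
i=8 t=19 v=8: → [18,27); WM=11
i=9 t=23 v=4: → [18,27); WM=11
i=10 t=27 v=1: → [27,36); WM=11
i=11 t=29 v=3: → [27,36); WM=29; [9,18) fires=3 [18,27) fires=2
i=12 t=29 v=9: → [27,36); WM=29
i=13 t=31 v=9: → [27,36); WM=29
i=14 t=32 v=3: → [27,36); WM=29
i=15 t=34 v=5: → [27,36); WM=34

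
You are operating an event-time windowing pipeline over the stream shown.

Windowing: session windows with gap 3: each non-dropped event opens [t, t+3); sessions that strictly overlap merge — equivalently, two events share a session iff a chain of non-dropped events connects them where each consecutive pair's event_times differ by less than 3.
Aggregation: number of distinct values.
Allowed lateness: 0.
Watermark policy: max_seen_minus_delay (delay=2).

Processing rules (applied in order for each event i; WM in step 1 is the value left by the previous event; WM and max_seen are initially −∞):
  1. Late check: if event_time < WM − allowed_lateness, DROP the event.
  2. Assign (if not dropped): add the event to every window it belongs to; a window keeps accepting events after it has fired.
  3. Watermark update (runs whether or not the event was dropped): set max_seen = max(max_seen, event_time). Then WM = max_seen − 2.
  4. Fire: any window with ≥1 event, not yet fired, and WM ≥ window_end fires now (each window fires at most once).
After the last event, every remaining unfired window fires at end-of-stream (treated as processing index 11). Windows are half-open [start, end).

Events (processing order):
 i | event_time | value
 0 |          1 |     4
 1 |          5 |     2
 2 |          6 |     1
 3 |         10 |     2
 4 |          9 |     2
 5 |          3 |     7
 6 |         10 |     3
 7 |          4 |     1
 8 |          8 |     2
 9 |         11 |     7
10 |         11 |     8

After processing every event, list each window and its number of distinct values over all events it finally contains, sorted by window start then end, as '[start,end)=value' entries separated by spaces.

i=0 t=1 v=4: → [1,4); WM=-1
i=1 t=5 v=2: → [5,8); WM=3
i=2 t=6 v=1: → [5,9); WM=4
i=3 t=10 v=2: → [10,13); WM=8
i=4 t=9 v=2: → [9,13); WM=8
i=5 t=3 v=7: DROP (t<8-0); WM=8
i=6 t=10 v=3: → [9,13); WM=8
i=7 t=4 v=1: DROP (t<8-0); WM=8
i=8 t=8 v=2: → [5,13); WM=8
i=9 t=11 v=7: → [5,14); WM=9
i=10 t=11 v=8: → [5,14); WM=9

[1,4)=1 [5,14)=5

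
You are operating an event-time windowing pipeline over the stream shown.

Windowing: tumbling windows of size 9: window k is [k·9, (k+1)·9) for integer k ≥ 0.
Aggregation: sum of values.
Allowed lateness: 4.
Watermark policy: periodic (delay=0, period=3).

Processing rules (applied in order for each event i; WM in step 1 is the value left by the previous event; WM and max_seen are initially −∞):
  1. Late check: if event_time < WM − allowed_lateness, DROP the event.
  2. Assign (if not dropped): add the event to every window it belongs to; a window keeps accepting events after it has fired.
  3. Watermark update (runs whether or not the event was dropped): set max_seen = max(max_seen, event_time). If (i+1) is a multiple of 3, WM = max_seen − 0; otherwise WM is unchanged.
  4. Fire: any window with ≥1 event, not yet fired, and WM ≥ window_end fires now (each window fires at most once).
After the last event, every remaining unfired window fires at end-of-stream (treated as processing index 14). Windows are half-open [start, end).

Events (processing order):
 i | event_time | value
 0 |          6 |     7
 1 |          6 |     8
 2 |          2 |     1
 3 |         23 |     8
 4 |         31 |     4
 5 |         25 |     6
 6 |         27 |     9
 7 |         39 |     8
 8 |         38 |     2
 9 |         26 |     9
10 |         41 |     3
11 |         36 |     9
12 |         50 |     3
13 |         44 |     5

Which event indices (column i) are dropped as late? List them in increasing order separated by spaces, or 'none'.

9

i=0 t=6 v=7: → [0,9); WM=−∞
i=1 t=6 v=8: → [0,9); WM=−∞
i=2 t=2 v=1: → [0,9); WM=6
i=3 t=23 v=8: → [18,27); WM=6
i=4 t=31 v=4: → [27,36); WM=6
i=5 t=25 v=6: → [18,27); WM=31; [0,9) fires=16 [18,27) fires=14
i=6 t=27 v=9: → [27,36); WM=31
i=7 t=39 v=8: → [36,45); WM=31
i=8 t=38 v=2: → [36,45); WM=39; [27,36) fires=13
i=9 t=26 v=9: DROP (t<39-4); WM=39
i=10 t=41 v=3: → [36,45); WM=39
i=11 t=36 v=9: → [36,45); WM=41
i=12 t=50 v=3: → [45,54); WM=41
i=13 t=44 v=5: → [36,45); WM=41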